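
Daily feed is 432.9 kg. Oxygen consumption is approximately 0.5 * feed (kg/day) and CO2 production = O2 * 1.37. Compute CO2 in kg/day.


O2 = 432.9 * 0.5 = 216.45
CO2 = 216.45 * 1.37 = 296.5365

296.5365 kg/day


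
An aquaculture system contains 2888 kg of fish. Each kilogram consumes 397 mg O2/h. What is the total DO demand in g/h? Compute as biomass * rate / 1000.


Total O2 consumption (mg/h) = 2888 kg * 397 mg/(kg*h) = 1146536 mg/h
Convert to g/h: 1146536 / 1000 = 1146.536 g/h

1146.536 g/h


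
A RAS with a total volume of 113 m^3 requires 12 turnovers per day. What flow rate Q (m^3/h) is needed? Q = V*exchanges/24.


Daily recirculation volume = 113 m^3 * 12 = 1356 m^3/day
Flow rate Q = daily volume / 24 h = 1356 / 24 = 56.5 m^3/h

56.5 m^3/h


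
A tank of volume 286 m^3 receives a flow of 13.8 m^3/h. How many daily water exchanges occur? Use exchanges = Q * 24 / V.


Daily flow volume = 13.8 m^3/h * 24 h = 331.2 m^3/day
Exchanges = daily flow / tank volume = 331.2 / 286 = 1.15804 exchanges/day

1.15804 exchanges/day


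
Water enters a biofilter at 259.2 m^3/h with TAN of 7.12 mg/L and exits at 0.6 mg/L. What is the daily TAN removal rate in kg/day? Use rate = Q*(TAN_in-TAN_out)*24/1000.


Concentration drop: TAN_in - TAN_out = 7.12 - 0.6 = 6.52 mg/L
Hourly TAN removed = Q * dTAN = 259.2 m^3/h * 6.52 mg/L = 1689.984 g/h  (m^3/h * mg/L = g/h)
Daily TAN removed = 1689.984 * 24 = 40559.616 g/day
Convert to kg/day: 40559.616 / 1000 = 40.559616 kg/day

40.559616 kg/day


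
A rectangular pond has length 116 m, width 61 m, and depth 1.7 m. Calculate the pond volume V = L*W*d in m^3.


Base area = L * W = 116 * 61 = 7076 m^2
Volume = area * depth = 7076 * 1.7 = 12029.2 m^3

12029.2 m^3


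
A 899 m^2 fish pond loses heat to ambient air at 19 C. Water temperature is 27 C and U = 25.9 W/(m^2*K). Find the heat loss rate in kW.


Temperature difference dT = 27 - 19 = 8 K
Heat loss (W) = U * A * dT = 25.9 * 899 * 8 = 186272.8 W
Convert to kW: 186272.8 / 1000 = 186.2728 kW

186.2728 kW


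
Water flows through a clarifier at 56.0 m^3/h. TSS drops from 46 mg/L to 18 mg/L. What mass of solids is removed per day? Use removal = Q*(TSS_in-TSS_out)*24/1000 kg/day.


Concentration drop: TSS_in - TSS_out = 46 - 18 = 28 mg/L
Hourly solids removed = Q * dTSS = 56.0 m^3/h * 28 mg/L = 1568 g/h  (m^3/h * mg/L = g/h)
Daily solids removed = 1568 * 24 = 37632 g/day
Convert g to kg: 37632 / 1000 = 37.632 kg/day

37.632 kg/day


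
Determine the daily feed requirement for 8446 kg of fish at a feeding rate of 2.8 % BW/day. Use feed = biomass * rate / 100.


Feeding rate fraction = 2.8% / 100 = 0.028
Daily feed = 8446 kg * 0.028 = 236.488 kg/day

236.488 kg/day


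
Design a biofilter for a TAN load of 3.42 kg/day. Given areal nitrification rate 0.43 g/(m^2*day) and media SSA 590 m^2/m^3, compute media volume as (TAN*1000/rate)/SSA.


A = 3.42*1000 / 0.43 = 7953.4884 m^2
V = 7953.4884 / 590 = 13.4805

13.4805 m^3


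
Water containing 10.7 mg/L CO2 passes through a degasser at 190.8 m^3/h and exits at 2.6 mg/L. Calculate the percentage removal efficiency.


CO2_out / CO2_in = 2.6 / 10.7 = 0.24299065
Fraction remaining = 0.24299065
efficiency = (1 - 0.24299065) * 100 = 75.7009 %

75.7009 %


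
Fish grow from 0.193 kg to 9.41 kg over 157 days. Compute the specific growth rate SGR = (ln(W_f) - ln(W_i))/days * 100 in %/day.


ln(W_f) = ln(9.41) = 2.241773
ln(W_i) = ln(0.193) = -1.6450651
ln(W_f) - ln(W_i) = 2.241773 - -1.6450651 = 3.8868381
SGR = 3.8868381 / 157 * 100 = 2.47569 %/day

2.47569 %/day


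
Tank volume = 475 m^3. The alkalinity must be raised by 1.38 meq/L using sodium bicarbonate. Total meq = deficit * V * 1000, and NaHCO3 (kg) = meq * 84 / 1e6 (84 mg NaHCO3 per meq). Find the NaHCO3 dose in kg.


Tank volume in L = 475 m^3 * 1000 = 475000 L
Total meq required = 1.38 meq/L * 475000 L = 655500 meq
NaHCO3 mass = 655500 meq * 84 mg/meq / 1e6 = 55.062 kg

55.062 kg


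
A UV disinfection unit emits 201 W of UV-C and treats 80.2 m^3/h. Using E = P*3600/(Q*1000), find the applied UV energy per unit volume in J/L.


Energy delivered per hour = 201 W * 3600 s = 723600 J/h
Volume treated per hour = 80.2 m^3/h * 1000 = 80200 L/h
dose = 723600 / 80200 = 9.02244 J/L

9.02244 J/L


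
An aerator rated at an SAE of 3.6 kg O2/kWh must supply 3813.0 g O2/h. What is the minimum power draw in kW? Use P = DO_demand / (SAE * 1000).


SAE in g O2/kWh = 3.6 * 1000 = 3600 g/kWh
P = DO_demand / SAE_g = 3813.0 / 3600 = 1.05917 kW

1.05917 kW


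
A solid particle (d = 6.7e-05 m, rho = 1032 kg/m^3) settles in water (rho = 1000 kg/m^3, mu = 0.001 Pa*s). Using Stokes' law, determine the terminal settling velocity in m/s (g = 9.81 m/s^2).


Density difference: rho_p - rho_f = 1032 - 1000 = 32 kg/m^3
d^2 = (6.7e-05)^2 = 4.489e-09 m^2
Numerator = (rho_p - rho_f) * g * d^2 = 32 * 9.81 * 4.489e-09 = 1.4091869e-06
Denominator = 18 * mu = 18 * 0.001 = 0.018
v_s = 1.4091869e-06 / 0.018 = 7.82882e-05 m/s
Check: Re = rho_f * v_s * d / mu = 1000 * 7.82882e-05 * 6.7e-05 / 0.001 = 0.00525 < 1, so Stokes' law applies.

7.82882e-05 m/s


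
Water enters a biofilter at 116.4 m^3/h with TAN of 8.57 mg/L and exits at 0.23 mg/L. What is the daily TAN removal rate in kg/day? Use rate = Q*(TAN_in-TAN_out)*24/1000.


Concentration drop: TAN_in - TAN_out = 8.57 - 0.23 = 8.34 mg/L
Hourly TAN removed = Q * dTAN = 116.4 m^3/h * 8.34 mg/L = 970.776 g/h  (m^3/h * mg/L = g/h)
Daily TAN removed = 970.776 * 24 = 23298.624 g/day
Convert to kg/day: 23298.624 / 1000 = 23.298624 kg/day

23.298624 kg/day


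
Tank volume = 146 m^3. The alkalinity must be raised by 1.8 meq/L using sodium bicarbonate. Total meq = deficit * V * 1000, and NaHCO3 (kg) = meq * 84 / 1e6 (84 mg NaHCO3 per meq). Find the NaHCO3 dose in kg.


Tank volume in L = 146 m^3 * 1000 = 146000 L
Total meq required = 1.8 meq/L * 146000 L = 262800 meq
NaHCO3 mass = 262800 meq * 84 mg/meq / 1e6 = 22.0752 kg

22.0752 kg


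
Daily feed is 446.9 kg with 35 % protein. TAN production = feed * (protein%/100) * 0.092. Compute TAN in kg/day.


Protein in feed = 446.9 * 35/100 = 156.415 kg/day
TAN = protein * 0.092 = 156.415 * 0.092 = 14.39018 kg/day

14.39018 kg/day


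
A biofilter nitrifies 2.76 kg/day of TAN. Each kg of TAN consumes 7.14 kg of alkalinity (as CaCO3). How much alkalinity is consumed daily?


Alkalinity factor: 7.14 kg CaCO3 consumed per kg TAN nitrified
alk = 2.76 kg TAN * 7.14 = 19.7064 kg CaCO3/day

19.7064 kg CaCO3/day


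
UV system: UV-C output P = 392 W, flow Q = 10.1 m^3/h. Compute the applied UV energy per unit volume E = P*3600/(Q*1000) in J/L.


Energy delivered per hour = 392 W * 3600 s = 1411200 J/h
Volume treated per hour = 10.1 m^3/h * 1000 = 10100 L/h
dose = 1411200 / 10100 = 139.723 J/L

139.723 J/L


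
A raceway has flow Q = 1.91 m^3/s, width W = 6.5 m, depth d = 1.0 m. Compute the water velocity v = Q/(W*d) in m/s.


Cross-sectional area = W * d = 6.5 * 1.0 = 6.5 m^2
Velocity = Q / A = 1.91 / 6.5 = 0.293846 m/s

0.293846 m/s


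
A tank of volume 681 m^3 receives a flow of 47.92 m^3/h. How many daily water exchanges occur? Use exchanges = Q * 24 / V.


Daily flow volume = 47.92 m^3/h * 24 h = 1150.08 m^3/day
Exchanges = daily flow / tank volume = 1150.08 / 681 = 1.68881 exchanges/day

1.68881 exchanges/day


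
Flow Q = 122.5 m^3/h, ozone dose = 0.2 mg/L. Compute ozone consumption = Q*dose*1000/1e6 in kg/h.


O3 demand (mg/h) = Q * dose * 1000 = 122.5 * 0.2 * 1000 = 24500 mg/h
Convert mg to kg: 24500 / 1e6 = 0.0245 kg/h

0.0245 kg/h


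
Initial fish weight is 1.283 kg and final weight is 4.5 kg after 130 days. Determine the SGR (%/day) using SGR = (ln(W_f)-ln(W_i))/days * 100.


ln(W_f) = ln(4.5) = 1.5040774
ln(W_i) = ln(1.283) = 0.24920109
ln(W_f) - ln(W_i) = 1.5040774 - 0.24920109 = 1.2548763
SGR = 1.2548763 / 130 * 100 = 0.965289 %/day

0.965289 %/day


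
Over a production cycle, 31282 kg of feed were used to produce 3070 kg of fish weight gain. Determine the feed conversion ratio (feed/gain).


FCR = feed consumed / weight gained
FCR = 31282 kg / 3070 kg = 10.1896

10.1896


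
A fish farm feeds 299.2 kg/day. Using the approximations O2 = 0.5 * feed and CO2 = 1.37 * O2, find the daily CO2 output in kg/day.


O2 = 299.2 * 0.5 = 149.6
CO2 = 149.6 * 1.37 = 204.952

204.952 kg/day


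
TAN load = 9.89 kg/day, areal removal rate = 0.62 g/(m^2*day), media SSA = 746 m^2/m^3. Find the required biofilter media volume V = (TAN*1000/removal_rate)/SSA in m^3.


A = 9.89*1000 / 0.62 = 15951.613 m^2
V = 15951.613 / 746 = 21.3829

21.3829 m^3


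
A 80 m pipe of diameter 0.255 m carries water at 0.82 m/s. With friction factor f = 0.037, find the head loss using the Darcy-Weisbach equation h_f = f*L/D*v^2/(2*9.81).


v^2 = 0.82^2 = 0.6724 m^2/s^2
L/D = 80/0.255 = 313.72549
h_f = f*(L/D)*v^2/(2g) = 0.037 * 313.72549 * 0.6724 / 19.62 = 0.397814 m

0.397814 m


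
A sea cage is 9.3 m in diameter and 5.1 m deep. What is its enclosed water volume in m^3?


r = d/2 = 9.3/2 = 4.65 m
Base area = pi*r^2 = pi*4.65^2 = 67.929087 m^2
Volume = 67.929087 * 5.1 = 346.438 m^3

346.438 m^3


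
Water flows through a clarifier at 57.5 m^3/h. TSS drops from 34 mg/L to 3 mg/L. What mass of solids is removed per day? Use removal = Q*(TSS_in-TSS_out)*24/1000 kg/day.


Concentration drop: TSS_in - TSS_out = 34 - 3 = 31 mg/L
Hourly solids removed = Q * dTSS = 57.5 m^3/h * 31 mg/L = 1782.5 g/h  (m^3/h * mg/L = g/h)
Daily solids removed = 1782.5 * 24 = 42780 g/day
Convert g to kg: 42780 / 1000 = 42.78 kg/day

42.78 kg/day


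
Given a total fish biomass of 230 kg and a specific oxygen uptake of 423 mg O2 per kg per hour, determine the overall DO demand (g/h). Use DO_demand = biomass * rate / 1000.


Total O2 consumption (mg/h) = 230 kg * 423 mg/(kg*h) = 97290 mg/h
Convert to g/h: 97290 / 1000 = 97.29 g/h

97.29 g/h


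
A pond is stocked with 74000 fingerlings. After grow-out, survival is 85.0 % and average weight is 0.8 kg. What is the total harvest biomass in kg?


Survivors = 74000 * 85.0/100 = 62900 fish
Harvest biomass = survivors * W_f = 62900 * 0.8 = 50320 kg

50320 kg


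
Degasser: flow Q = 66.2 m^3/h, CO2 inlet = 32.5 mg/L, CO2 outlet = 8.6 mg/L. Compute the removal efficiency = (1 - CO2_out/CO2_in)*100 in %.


CO2_out / CO2_in = 8.6 / 32.5 = 0.26461538
Fraction remaining = 0.26461538
efficiency = (1 - 0.26461538) * 100 = 73.5385 %

73.5385 %


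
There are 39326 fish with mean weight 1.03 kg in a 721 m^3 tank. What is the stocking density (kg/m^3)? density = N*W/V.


Total biomass = 39326 fish * 1.03 kg = 40505.78 kg
Density = total biomass / volume = 40505.78 / 721 = 56.18 kg/m^3

56.18 kg/m^3


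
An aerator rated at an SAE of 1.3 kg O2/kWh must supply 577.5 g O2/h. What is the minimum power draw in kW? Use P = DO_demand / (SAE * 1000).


SAE in g O2/kWh = 1.3 * 1000 = 1300 g/kWh
P = DO_demand / SAE_g = 577.5 / 1300 = 0.444231 kW

0.444231 kW


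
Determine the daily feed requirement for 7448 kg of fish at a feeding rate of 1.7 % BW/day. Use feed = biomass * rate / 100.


Feeding rate fraction = 1.7% / 100 = 0.017
Daily feed = 7448 kg * 0.017 = 126.616 kg/day

126.616 kg/day


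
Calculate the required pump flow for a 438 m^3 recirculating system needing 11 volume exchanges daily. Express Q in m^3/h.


Daily recirculation volume = 438 m^3 * 11 = 4818 m^3/day
Flow rate Q = daily volume / 24 h = 4818 / 24 = 200.75 m^3/h

200.75 m^3/h


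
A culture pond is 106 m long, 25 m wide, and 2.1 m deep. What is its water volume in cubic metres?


Base area = L * W = 106 * 25 = 2650 m^2
Volume = area * depth = 2650 * 2.1 = 5565 m^3

5565 m^3


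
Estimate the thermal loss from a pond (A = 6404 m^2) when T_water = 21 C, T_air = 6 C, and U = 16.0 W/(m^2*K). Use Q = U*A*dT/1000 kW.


Temperature difference dT = 21 - 6 = 15 K
Heat loss (W) = U * A * dT = 16.0 * 6404 * 15 = 1536960 W
Convert to kW: 1536960 / 1000 = 1536.96 kW

1536.96 kW


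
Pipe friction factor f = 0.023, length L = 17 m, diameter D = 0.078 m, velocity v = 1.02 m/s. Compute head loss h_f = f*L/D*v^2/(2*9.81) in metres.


v^2 = 1.02^2 = 1.0404 m^2/s^2
L/D = 17/0.078 = 217.94872
h_f = f*(L/D)*v^2/(2g) = 0.023 * 217.94872 * 1.0404 / 19.62 = 0.265817 m

0.265817 m


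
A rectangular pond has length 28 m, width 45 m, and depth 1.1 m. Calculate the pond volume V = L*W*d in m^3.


Base area = L * W = 28 * 45 = 1260 m^2
Volume = area * depth = 1260 * 1.1 = 1386 m^3

1386 m^3


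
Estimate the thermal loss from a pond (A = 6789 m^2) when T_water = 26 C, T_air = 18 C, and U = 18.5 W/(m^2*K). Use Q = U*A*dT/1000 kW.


Temperature difference dT = 26 - 18 = 8 K
Heat loss (W) = U * A * dT = 18.5 * 6789 * 8 = 1004772 W
Convert to kW: 1004772 / 1000 = 1004.772 kW

1004.772 kW


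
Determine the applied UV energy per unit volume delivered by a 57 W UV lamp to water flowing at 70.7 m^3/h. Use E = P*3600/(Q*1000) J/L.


Energy delivered per hour = 57 W * 3600 s = 205200 J/h
Volume treated per hour = 70.7 m^3/h * 1000 = 70700 L/h
dose = 205200 / 70700 = 2.9024 J/L

2.9024 J/L


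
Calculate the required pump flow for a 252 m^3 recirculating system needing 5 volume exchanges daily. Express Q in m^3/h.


Daily recirculation volume = 252 m^3 * 5 = 1260 m^3/day
Flow rate Q = daily volume / 24 h = 1260 / 24 = 52.5 m^3/h

52.5 m^3/h


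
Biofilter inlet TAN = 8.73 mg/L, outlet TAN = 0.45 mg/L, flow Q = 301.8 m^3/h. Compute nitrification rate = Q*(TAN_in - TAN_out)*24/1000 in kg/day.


Concentration drop: TAN_in - TAN_out = 8.73 - 0.45 = 8.28 mg/L
Hourly TAN removed = Q * dTAN = 301.8 m^3/h * 8.28 mg/L = 2498.904 g/h  (m^3/h * mg/L = g/h)
Daily TAN removed = 2498.904 * 24 = 59973.696 g/day
Convert to kg/day: 59973.696 / 1000 = 59.973696 kg/day

59.973696 kg/day


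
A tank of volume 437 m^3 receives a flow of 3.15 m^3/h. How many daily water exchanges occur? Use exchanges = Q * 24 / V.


Daily flow volume = 3.15 m^3/h * 24 h = 75.6 m^3/day
Exchanges = daily flow / tank volume = 75.6 / 437 = 0.172998 exchanges/day

0.172998 exchanges/day


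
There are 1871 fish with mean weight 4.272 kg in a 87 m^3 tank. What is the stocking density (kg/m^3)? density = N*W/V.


Total biomass = 1871 fish * 4.272 kg = 7992.912 kg
Density = total biomass / volume = 7992.912 / 87 = 91.8726 kg/m^3

91.8726 kg/m^3


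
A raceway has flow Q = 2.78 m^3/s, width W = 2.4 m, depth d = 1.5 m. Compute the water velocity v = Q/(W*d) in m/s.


Cross-sectional area = W * d = 2.4 * 1.5 = 3.6 m^2
Velocity = Q / A = 2.78 / 3.6 = 0.772222 m/s

0.772222 m/s


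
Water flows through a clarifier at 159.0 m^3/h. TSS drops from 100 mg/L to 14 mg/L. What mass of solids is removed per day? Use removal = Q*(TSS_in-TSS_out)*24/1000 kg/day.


Concentration drop: TSS_in - TSS_out = 100 - 14 = 86 mg/L
Hourly solids removed = Q * dTSS = 159.0 m^3/h * 86 mg/L = 13674 g/h  (m^3/h * mg/L = g/h)
Daily solids removed = 13674 * 24 = 328176 g/day
Convert g to kg: 328176 / 1000 = 328.176 kg/day

328.176 kg/day


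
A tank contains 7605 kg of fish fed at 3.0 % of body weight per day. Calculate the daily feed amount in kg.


Feeding rate fraction = 3.0% / 100 = 0.03
Daily feed = 7605 kg * 0.03 = 228.15 kg/day

228.15 kg/day


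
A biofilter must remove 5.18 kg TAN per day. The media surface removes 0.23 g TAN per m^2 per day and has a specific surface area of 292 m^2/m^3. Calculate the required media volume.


A = 5.18*1000 / 0.23 = 22521.739 m^2
V = 22521.739 / 292 = 77.1292

77.1292 m^3


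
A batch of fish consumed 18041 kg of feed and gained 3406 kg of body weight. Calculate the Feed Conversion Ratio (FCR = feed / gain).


FCR = feed consumed / weight gained
FCR = 18041 kg / 3406 kg = 5.29683

5.29683


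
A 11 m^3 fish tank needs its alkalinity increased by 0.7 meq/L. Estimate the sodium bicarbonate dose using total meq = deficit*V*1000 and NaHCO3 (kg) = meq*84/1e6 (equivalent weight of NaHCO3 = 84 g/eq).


Tank volume in L = 11 m^3 * 1000 = 11000 L
Total meq required = 0.7 meq/L * 11000 L = 7700 meq
NaHCO3 mass = 7700 meq * 84 mg/meq / 1e6 = 0.6468 kg

0.6468 kg


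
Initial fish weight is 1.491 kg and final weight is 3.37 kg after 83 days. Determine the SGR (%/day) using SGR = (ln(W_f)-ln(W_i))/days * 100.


ln(W_f) = ln(3.37) = 1.2149127
ln(W_i) = ln(1.491) = 0.39944704
ln(W_f) - ln(W_i) = 1.2149127 - 0.39944704 = 0.81546566
SGR = 0.81546566 / 83 * 100 = 0.982489 %/day

0.982489 %/day


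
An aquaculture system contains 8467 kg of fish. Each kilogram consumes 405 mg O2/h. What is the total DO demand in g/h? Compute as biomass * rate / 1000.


Total O2 consumption (mg/h) = 8467 kg * 405 mg/(kg*h) = 3429135 mg/h
Convert to g/h: 3429135 / 1000 = 3429.135 g/h

3429.135 g/h


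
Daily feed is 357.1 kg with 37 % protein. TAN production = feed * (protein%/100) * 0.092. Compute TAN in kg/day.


Protein in feed = 357.1 * 37/100 = 132.127 kg/day
TAN = protein * 0.092 = 132.127 * 0.092 = 12.155684 kg/day

12.155684 kg/day


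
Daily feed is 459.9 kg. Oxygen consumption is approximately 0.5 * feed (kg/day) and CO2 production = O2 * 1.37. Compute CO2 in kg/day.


O2 = 459.9 * 0.5 = 229.95
CO2 = 229.95 * 1.37 = 315.0315

315.0315 kg/day


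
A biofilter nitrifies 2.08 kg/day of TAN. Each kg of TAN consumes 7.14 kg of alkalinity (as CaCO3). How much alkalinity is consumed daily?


Alkalinity factor: 7.14 kg CaCO3 consumed per kg TAN nitrified
alk = 2.08 kg TAN * 7.14 = 14.8512 kg CaCO3/day

14.8512 kg CaCO3/day


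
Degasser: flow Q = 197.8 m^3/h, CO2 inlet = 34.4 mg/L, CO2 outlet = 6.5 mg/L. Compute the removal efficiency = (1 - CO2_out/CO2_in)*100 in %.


CO2_out / CO2_in = 6.5 / 34.4 = 0.18895349
Fraction remaining = 0.18895349
efficiency = (1 - 0.18895349) * 100 = 81.1047 %

81.1047 %


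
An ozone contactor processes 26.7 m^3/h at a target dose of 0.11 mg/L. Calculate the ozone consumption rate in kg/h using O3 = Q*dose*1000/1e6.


O3 demand (mg/h) = Q * dose * 1000 = 26.7 * 0.11 * 1000 = 2937 mg/h
Convert mg to kg: 2937 / 1e6 = 0.002937 kg/h

0.002937 kg/h


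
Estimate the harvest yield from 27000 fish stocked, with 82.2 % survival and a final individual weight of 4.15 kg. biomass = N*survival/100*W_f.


Survivors = 27000 * 82.2/100 = 22194 fish
Harvest biomass = survivors * W_f = 22194 * 4.15 = 92105.1 kg

92105.1 kg


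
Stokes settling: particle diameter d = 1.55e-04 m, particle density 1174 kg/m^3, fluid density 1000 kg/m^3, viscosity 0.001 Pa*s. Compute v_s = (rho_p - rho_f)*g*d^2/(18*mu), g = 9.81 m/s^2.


Density difference: rho_p - rho_f = 1174 - 1000 = 174 kg/m^3
d^2 = (1.55e-04)^2 = 2.4025e-08 m^2
Numerator = (rho_p - rho_f) * g * d^2 = 174 * 9.81 * 2.4025e-08 = 4.1009234e-05
Denominator = 18 * mu = 18 * 0.001 = 0.018
v_s = 4.1009234e-05 / 0.018 = 0.00227829 m/s
Check: Re = rho_f * v_s * d / mu = 1000 * 0.00227829 * 1.55e-04 / 0.001 = 0.353 < 1, so Stokes' law applies.

0.00227829 m/s


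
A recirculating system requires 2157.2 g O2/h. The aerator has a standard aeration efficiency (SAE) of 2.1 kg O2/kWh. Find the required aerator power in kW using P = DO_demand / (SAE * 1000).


SAE in g O2/kWh = 2.1 * 1000 = 2100 g/kWh
P = DO_demand / SAE_g = 2157.2 / 2100 = 1.02724 kW

1.02724 kW


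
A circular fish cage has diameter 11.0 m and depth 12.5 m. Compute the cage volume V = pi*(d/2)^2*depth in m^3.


r = d/2 = 11.0/2 = 5.5 m
Base area = pi*r^2 = pi*5.5^2 = 95.033178 m^2
Volume = 95.033178 * 12.5 = 1187.91 m^3

1187.91 m^3


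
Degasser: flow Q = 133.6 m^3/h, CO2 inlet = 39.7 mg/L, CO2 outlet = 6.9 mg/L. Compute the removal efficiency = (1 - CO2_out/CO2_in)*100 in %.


CO2_out / CO2_in = 6.9 / 39.7 = 0.17380353
Fraction remaining = 0.17380353
efficiency = (1 - 0.17380353) * 100 = 82.6196 %

82.6196 %


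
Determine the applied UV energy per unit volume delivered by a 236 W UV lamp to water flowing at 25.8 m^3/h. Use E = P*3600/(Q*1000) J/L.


Energy delivered per hour = 236 W * 3600 s = 849600 J/h
Volume treated per hour = 25.8 m^3/h * 1000 = 25800 L/h
dose = 849600 / 25800 = 32.9302 J/L

32.9302 J/L


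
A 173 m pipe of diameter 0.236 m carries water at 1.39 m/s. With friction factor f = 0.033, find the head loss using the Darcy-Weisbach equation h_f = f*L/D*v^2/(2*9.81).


v^2 = 1.39^2 = 1.9321 m^2/s^2
L/D = 173/0.236 = 733.05085
h_f = f*(L/D)*v^2/(2g) = 0.033 * 733.05085 * 1.9321 / 19.62 = 2.3822 m

2.3822 m


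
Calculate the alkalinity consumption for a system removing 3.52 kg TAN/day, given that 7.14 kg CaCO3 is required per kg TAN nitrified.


Alkalinity factor: 7.14 kg CaCO3 consumed per kg TAN nitrified
alk = 3.52 kg TAN * 7.14 = 25.1328 kg CaCO3/day

25.1328 kg CaCO3/day


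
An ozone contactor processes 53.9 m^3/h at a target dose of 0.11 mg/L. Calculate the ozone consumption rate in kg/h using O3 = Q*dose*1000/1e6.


O3 demand (mg/h) = Q * dose * 1000 = 53.9 * 0.11 * 1000 = 5929 mg/h
Convert mg to kg: 5929 / 1e6 = 0.005929 kg/h

0.005929 kg/h


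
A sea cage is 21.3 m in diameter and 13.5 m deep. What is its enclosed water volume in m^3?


r = d/2 = 21.3/2 = 10.65 m
Base area = pi*r^2 = pi*10.65^2 = 356.32729 m^2
Volume = 356.32729 * 13.5 = 4810.42 m^3

4810.42 m^3


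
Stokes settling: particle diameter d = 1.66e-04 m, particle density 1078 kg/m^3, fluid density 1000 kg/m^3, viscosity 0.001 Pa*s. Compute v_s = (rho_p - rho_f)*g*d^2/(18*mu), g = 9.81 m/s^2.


Density difference: rho_p - rho_f = 1078 - 1000 = 78 kg/m^3
d^2 = (1.66e-04)^2 = 2.7556e-08 m^2
Numerator = (rho_p - rho_f) * g * d^2 = 78 * 9.81 * 2.7556e-08 = 2.10853e-05
Denominator = 18 * mu = 18 * 0.001 = 0.018
v_s = 2.10853e-05 / 0.018 = 0.00117141 m/s
Check: Re = rho_f * v_s * d / mu = 1000 * 0.00117141 * 1.66e-04 / 0.001 = 0.194 < 1, so Stokes' law applies.

0.00117141 m/s


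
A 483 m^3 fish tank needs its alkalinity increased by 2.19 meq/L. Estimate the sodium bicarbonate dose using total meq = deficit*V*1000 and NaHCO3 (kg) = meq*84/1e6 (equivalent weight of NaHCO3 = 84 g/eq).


Tank volume in L = 483 m^3 * 1000 = 483000 L
Total meq required = 2.19 meq/L * 483000 L = 1057770 meq
NaHCO3 mass = 1057770 meq * 84 mg/meq / 1e6 = 88.8527 kg

88.8527 kg


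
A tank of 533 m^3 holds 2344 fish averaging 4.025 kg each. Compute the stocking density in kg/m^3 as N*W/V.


Total biomass = 2344 fish * 4.025 kg = 9434.6 kg
Density = total biomass / volume = 9434.6 / 533 = 17.7009 kg/m^3

17.7009 kg/m^3


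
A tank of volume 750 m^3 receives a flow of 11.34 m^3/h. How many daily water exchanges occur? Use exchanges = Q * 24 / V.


Daily flow volume = 11.34 m^3/h * 24 h = 272.16 m^3/day
Exchanges = daily flow / tank volume = 272.16 / 750 = 0.36288 exchanges/day

0.36288 exchanges/day


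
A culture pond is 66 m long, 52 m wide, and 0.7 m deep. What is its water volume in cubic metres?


Base area = L * W = 66 * 52 = 3432 m^2
Volume = area * depth = 3432 * 0.7 = 2402.4 m^3

2402.4 m^3


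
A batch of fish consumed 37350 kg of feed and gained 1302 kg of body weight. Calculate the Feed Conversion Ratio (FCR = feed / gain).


FCR = feed consumed / weight gained
FCR = 37350 kg / 1302 kg = 28.6866

28.6866


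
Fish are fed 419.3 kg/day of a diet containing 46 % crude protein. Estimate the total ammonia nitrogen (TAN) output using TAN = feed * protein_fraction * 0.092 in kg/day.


Protein in feed = 419.3 * 46/100 = 192.878 kg/day
TAN = protein * 0.092 = 192.878 * 0.092 = 17.744776 kg/day

17.744776 kg/day


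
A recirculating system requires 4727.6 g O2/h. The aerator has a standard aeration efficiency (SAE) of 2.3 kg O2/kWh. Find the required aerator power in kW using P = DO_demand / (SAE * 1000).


SAE in g O2/kWh = 2.3 * 1000 = 2300 g/kWh
P = DO_demand / SAE_g = 4727.6 / 2300 = 2.05548 kW

2.05548 kW


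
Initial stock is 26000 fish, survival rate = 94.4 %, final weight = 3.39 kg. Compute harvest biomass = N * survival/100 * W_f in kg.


Survivors = 26000 * 94.4/100 = 24544 fish
Harvest biomass = survivors * W_f = 24544 * 3.39 = 83204.16 kg

83204.16 kg


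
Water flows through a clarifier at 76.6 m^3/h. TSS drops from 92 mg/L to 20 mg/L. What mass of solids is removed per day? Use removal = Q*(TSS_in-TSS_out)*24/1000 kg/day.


Concentration drop: TSS_in - TSS_out = 92 - 20 = 72 mg/L
Hourly solids removed = Q * dTSS = 76.6 m^3/h * 72 mg/L = 5515.2 g/h  (m^3/h * mg/L = g/h)
Daily solids removed = 5515.2 * 24 = 132364.8 g/day
Convert g to kg: 132364.8 / 1000 = 132.3648 kg/day

132.3648 kg/day


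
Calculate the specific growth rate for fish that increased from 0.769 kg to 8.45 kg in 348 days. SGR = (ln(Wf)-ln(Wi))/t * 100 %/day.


ln(W_f) = ln(8.45) = 2.1341664
ln(W_i) = ln(0.769) = -0.26266431
ln(W_f) - ln(W_i) = 2.1341664 - -0.26266431 = 2.3968307
SGR = 2.3968307 / 348 * 100 = 0.688744 %/day

0.688744 %/day


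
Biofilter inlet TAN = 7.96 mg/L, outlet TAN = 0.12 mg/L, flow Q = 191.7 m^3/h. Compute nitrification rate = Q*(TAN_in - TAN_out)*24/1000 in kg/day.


Concentration drop: TAN_in - TAN_out = 7.96 - 0.12 = 7.84 mg/L
Hourly TAN removed = Q * dTAN = 191.7 m^3/h * 7.84 mg/L = 1502.928 g/h  (m^3/h * mg/L = g/h)
Daily TAN removed = 1502.928 * 24 = 36070.272 g/day
Convert to kg/day: 36070.272 / 1000 = 36.070272 kg/day

36.070272 kg/day


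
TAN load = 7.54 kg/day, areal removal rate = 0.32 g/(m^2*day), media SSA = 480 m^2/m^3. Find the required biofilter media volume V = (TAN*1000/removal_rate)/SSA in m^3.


A = 7.54*1000 / 0.32 = 23562.5 m^2
V = 23562.5 / 480 = 49.0885

49.0885 m^3


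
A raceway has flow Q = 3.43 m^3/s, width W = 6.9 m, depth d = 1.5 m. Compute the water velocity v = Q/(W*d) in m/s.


Cross-sectional area = W * d = 6.9 * 1.5 = 10.35 m^2
Velocity = Q / A = 3.43 / 10.35 = 0.331401 m/s

0.331401 m/s


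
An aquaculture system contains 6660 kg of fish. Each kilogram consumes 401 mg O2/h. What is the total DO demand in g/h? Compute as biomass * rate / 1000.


Total O2 consumption (mg/h) = 6660 kg * 401 mg/(kg*h) = 2670660 mg/h
Convert to g/h: 2670660 / 1000 = 2670.66 g/h

2670.66 g/h


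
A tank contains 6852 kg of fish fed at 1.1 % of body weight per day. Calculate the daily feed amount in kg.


Feeding rate fraction = 1.1% / 100 = 0.011
Daily feed = 6852 kg * 0.011 = 75.372 kg/day

75.372 kg/day


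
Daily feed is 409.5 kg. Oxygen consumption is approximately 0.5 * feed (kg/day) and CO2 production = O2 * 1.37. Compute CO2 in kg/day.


O2 = 409.5 * 0.5 = 204.75
CO2 = 204.75 * 1.37 = 280.5075

280.5075 kg/day


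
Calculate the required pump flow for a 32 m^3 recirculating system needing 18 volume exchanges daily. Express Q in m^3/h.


Daily recirculation volume = 32 m^3 * 18 = 576 m^3/day
Flow rate Q = daily volume / 24 h = 576 / 24 = 24 m^3/h

24 m^3/h


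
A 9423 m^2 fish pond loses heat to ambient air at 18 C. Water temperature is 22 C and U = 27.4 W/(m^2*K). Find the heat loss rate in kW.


Temperature difference dT = 22 - 18 = 4 K
Heat loss (W) = U * A * dT = 27.4 * 9423 * 4 = 1032760.8 W
Convert to kW: 1032760.8 / 1000 = 1032.7608 kW

1032.7608 kW


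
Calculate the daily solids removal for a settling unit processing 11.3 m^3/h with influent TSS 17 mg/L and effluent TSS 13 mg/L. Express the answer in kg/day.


Concentration drop: TSS_in - TSS_out = 17 - 13 = 4 mg/L
Hourly solids removed = Q * dTSS = 11.3 m^3/h * 4 mg/L = 45.2 g/h  (m^3/h * mg/L = g/h)
Daily solids removed = 45.2 * 24 = 1084.8 g/day
Convert g to kg: 1084.8 / 1000 = 1.0848 kg/day

1.0848 kg/day


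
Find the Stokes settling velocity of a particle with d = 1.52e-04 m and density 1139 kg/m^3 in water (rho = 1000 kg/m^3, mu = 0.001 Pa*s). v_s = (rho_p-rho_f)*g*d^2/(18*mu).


Density difference: rho_p - rho_f = 1139 - 1000 = 139 kg/m^3
d^2 = (1.52e-04)^2 = 2.3104e-08 m^2
Numerator = (rho_p - rho_f) * g * d^2 = 139 * 9.81 * 2.3104e-08 = 3.1504383e-05
Denominator = 18 * mu = 18 * 0.001 = 0.018
v_s = 3.1504383e-05 / 0.018 = 0.00175024 m/s
Check: Re = rho_f * v_s * d / mu = 1000 * 0.00175024 * 1.52e-04 / 0.001 = 0.266 < 1, so Stokes' law applies.

0.00175024 m/s


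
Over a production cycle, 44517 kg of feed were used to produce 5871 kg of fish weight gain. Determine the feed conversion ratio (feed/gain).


FCR = feed consumed / weight gained
FCR = 44517 kg / 5871 kg = 7.58252

7.58252


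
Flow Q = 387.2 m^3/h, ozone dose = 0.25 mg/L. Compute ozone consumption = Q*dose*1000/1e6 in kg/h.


O3 demand (mg/h) = Q * dose * 1000 = 387.2 * 0.25 * 1000 = 96800 mg/h
Convert mg to kg: 96800 / 1e6 = 0.0968 kg/h

0.0968 kg/h


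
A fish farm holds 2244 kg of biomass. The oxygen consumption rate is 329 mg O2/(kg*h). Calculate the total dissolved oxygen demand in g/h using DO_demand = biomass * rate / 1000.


Total O2 consumption (mg/h) = 2244 kg * 329 mg/(kg*h) = 738276 mg/h
Convert to g/h: 738276 / 1000 = 738.276 g/h

738.276 g/h


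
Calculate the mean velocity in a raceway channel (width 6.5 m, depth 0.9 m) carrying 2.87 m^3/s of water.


Cross-sectional area = W * d = 6.5 * 0.9 = 5.85 m^2
Velocity = Q / A = 2.87 / 5.85 = 0.490598 m/s

0.490598 m/s


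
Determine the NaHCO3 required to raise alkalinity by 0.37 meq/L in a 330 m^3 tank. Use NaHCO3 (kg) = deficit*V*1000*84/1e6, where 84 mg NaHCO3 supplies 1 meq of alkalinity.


Tank volume in L = 330 m^3 * 1000 = 330000 L
Total meq required = 0.37 meq/L * 330000 L = 122100 meq
NaHCO3 mass = 122100 meq * 84 mg/meq / 1e6 = 10.2564 kg

10.2564 kg


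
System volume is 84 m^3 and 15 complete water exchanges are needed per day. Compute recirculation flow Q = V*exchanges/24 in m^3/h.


Daily recirculation volume = 84 m^3 * 15 = 1260 m^3/day
Flow rate Q = daily volume / 24 h = 1260 / 24 = 52.5 m^3/h

52.5 m^3/h


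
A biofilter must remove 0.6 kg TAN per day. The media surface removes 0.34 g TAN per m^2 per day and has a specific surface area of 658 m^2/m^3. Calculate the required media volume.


A = 0.6*1000 / 0.34 = 1764.7059 m^2
V = 1764.7059 / 658 = 2.68192

2.68192 m^3


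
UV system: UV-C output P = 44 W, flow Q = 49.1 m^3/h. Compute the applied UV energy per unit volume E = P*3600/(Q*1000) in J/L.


Energy delivered per hour = 44 W * 3600 s = 158400 J/h
Volume treated per hour = 49.1 m^3/h * 1000 = 49100 L/h
dose = 158400 / 49100 = 3.22607 J/L

3.22607 J/L


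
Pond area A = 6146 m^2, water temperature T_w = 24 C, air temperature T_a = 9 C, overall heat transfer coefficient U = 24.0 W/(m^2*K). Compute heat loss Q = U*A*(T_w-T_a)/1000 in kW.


Temperature difference dT = 24 - 9 = 15 K
Heat loss (W) = U * A * dT = 24.0 * 6146 * 15 = 2212560 W
Convert to kW: 2212560 / 1000 = 2212.56 kW

2212.56 kW


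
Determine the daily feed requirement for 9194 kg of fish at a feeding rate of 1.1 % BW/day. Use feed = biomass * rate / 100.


Feeding rate fraction = 1.1% / 100 = 0.011
Daily feed = 9194 kg * 0.011 = 101.134 kg/day

101.134 kg/day


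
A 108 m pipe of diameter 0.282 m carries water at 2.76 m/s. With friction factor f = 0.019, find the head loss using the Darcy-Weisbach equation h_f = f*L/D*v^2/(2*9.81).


v^2 = 2.76^2 = 7.6176 m^2/s^2
L/D = 108/0.282 = 382.97872
h_f = f*(L/D)*v^2/(2g) = 0.019 * 382.97872 * 7.6176 / 19.62 = 2.82519 m

2.82519 m


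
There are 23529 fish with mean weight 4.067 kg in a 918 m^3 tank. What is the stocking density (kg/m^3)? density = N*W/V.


Total biomass = 23529 fish * 4.067 kg = 95692.443 kg
Density = total biomass / volume = 95692.443 / 918 = 104.24 kg/m^3

104.24 kg/m^3


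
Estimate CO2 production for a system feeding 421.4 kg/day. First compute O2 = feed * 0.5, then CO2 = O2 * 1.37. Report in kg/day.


O2 = 421.4 * 0.5 = 210.7
CO2 = 210.7 * 1.37 = 288.659

288.659 kg/day


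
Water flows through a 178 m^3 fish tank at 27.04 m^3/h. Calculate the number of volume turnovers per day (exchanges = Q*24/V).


Daily flow volume = 27.04 m^3/h * 24 h = 648.96 m^3/day
Exchanges = daily flow / tank volume = 648.96 / 178 = 3.64584 exchanges/day

3.64584 exchanges/day


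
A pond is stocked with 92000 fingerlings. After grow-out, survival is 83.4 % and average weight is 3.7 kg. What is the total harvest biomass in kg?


Survivors = 92000 * 83.4/100 = 76728 fish
Harvest biomass = survivors * W_f = 76728 * 3.7 = 283893.6 kg

283893.6 kg


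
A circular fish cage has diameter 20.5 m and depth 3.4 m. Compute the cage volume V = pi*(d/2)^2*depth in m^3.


r = d/2 = 20.5/2 = 10.25 m
Base area = pi*r^2 = pi*10.25^2 = 330.06358 m^2
Volume = 330.06358 * 3.4 = 1122.22 m^3

1122.22 m^3


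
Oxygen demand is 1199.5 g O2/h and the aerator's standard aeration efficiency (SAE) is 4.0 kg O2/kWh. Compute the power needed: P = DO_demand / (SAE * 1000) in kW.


SAE in g O2/kWh = 4.0 * 1000 = 4000 g/kWh
P = DO_demand / SAE_g = 1199.5 / 4000 = 0.299875 kW

0.299875 kW


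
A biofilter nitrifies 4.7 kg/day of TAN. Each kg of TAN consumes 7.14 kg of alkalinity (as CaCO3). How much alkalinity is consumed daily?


Alkalinity factor: 7.14 kg CaCO3 consumed per kg TAN nitrified
alk = 4.7 kg TAN * 7.14 = 33.558 kg CaCO3/day

33.558 kg CaCO3/day


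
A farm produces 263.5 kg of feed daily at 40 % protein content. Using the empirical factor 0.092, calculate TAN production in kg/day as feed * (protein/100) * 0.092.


Protein in feed = 263.5 * 40/100 = 105.4 kg/day
TAN = protein * 0.092 = 105.4 * 0.092 = 9.6968 kg/day

9.6968 kg/day


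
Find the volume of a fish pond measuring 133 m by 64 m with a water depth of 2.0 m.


Base area = L * W = 133 * 64 = 8512 m^2
Volume = area * depth = 8512 * 2.0 = 17024 m^3

17024 m^3


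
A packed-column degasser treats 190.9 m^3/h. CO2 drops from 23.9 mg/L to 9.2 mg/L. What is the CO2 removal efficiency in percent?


CO2_out / CO2_in = 9.2 / 23.9 = 0.38493724
Fraction remaining = 0.38493724
efficiency = (1 - 0.38493724) * 100 = 61.5063 %

61.5063 %


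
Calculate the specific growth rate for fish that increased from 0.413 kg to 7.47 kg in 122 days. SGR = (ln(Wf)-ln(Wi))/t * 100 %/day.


ln(W_f) = ln(7.47) = 2.010895
ln(W_i) = ln(0.413) = -0.88430769
ln(W_f) - ln(W_i) = 2.010895 - -0.88430769 = 2.8952027
SGR = 2.8952027 / 122 * 100 = 2.37312 %/day

2.37312 %/day


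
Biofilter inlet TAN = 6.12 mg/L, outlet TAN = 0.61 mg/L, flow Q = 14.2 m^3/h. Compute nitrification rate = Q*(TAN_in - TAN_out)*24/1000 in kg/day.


Concentration drop: TAN_in - TAN_out = 6.12 - 0.61 = 5.51 mg/L
Hourly TAN removed = Q * dTAN = 14.2 m^3/h * 5.51 mg/L = 78.242 g/h  (m^3/h * mg/L = g/h)
Daily TAN removed = 78.242 * 24 = 1877.808 g/day
Convert to kg/day: 1877.808 / 1000 = 1.877808 kg/day

1.877808 kg/day


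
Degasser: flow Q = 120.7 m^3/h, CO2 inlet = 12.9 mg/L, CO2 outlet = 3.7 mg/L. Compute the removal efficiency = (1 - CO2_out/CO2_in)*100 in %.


CO2_out / CO2_in = 3.7 / 12.9 = 0.28682171
Fraction remaining = 0.28682171
efficiency = (1 - 0.28682171) * 100 = 71.3178 %

71.3178 %


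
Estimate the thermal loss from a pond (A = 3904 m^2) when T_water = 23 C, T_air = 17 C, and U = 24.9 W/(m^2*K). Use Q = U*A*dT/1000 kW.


Temperature difference dT = 23 - 17 = 6 K
Heat loss (W) = U * A * dT = 24.9 * 3904 * 6 = 583257.6 W
Convert to kW: 583257.6 / 1000 = 583.2576 kW

583.2576 kW


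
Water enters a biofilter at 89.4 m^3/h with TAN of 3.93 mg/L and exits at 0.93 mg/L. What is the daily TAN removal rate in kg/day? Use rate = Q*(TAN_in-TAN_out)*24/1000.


Concentration drop: TAN_in - TAN_out = 3.93 - 0.93 = 3 mg/L
Hourly TAN removed = Q * dTAN = 89.4 m^3/h * 3 mg/L = 268.2 g/h  (m^3/h * mg/L = g/h)
Daily TAN removed = 268.2 * 24 = 6436.8 g/day
Convert to kg/day: 6436.8 / 1000 = 6.4368 kg/day

6.4368 kg/day


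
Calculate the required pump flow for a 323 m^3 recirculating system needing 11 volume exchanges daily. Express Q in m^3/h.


Daily recirculation volume = 323 m^3 * 11 = 3553 m^3/day
Flow rate Q = daily volume / 24 h = 3553 / 24 = 148.042 m^3/h

148.042 m^3/h


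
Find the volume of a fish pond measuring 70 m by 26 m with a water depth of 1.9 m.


Base area = L * W = 70 * 26 = 1820 m^2
Volume = area * depth = 1820 * 1.9 = 3458 m^3

3458 m^3


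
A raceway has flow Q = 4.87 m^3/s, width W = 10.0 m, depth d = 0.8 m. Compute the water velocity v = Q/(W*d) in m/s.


Cross-sectional area = W * d = 10.0 * 0.8 = 8 m^2
Velocity = Q / A = 4.87 / 8 = 0.60875 m/s

0.60875 m/s


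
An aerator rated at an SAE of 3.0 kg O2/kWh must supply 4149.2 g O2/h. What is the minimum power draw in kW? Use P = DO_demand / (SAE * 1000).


SAE in g O2/kWh = 3.0 * 1000 = 3000 g/kWh
P = DO_demand / SAE_g = 4149.2 / 3000 = 1.38307 kW

1.38307 kW


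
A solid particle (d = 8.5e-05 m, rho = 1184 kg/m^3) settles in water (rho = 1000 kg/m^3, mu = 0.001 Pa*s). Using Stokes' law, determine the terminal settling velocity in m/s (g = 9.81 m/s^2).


Density difference: rho_p - rho_f = 1184 - 1000 = 184 kg/m^3
d^2 = (8.5e-05)^2 = 7.225e-09 m^2
Numerator = (rho_p - rho_f) * g * d^2 = 184 * 9.81 * 7.225e-09 = 1.3041414e-05
Denominator = 18 * mu = 18 * 0.001 = 0.018
v_s = 1.3041414e-05 / 0.018 = 7.24523e-04 m/s
Check: Re = rho_f * v_s * d / mu = 1000 * 7.24523e-04 * 8.5e-05 / 0.001 = 0.0616 < 1, so Stokes' law applies.

7.24523e-04 m/s


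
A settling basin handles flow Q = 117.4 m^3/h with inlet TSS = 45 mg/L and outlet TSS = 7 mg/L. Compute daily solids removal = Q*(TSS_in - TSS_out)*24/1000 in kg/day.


Concentration drop: TSS_in - TSS_out = 45 - 7 = 38 mg/L
Hourly solids removed = Q * dTSS = 117.4 m^3/h * 38 mg/L = 4461.2 g/h  (m^3/h * mg/L = g/h)
Daily solids removed = 4461.2 * 24 = 107068.8 g/day
Convert g to kg: 107068.8 / 1000 = 107.0688 kg/day

107.0688 kg/day


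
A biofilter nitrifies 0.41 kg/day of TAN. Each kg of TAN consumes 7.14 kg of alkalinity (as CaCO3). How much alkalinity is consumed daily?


Alkalinity factor: 7.14 kg CaCO3 consumed per kg TAN nitrified
alk = 0.41 kg TAN * 7.14 = 2.9274 kg CaCO3/day

2.9274 kg CaCO3/day


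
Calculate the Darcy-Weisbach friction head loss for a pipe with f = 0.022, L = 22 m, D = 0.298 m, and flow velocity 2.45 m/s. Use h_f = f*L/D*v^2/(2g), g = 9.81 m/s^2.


v^2 = 2.45^2 = 6.0025 m^2/s^2
L/D = 22/0.298 = 73.825503
h_f = f*(L/D)*v^2/(2g) = 0.022 * 73.825503 * 6.0025 / 19.62 = 0.496892 m

0.496892 m


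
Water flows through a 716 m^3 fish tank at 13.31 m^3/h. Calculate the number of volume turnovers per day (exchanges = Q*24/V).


Daily flow volume = 13.31 m^3/h * 24 h = 319.44 m^3/day
Exchanges = daily flow / tank volume = 319.44 / 716 = 0.446145 exchanges/day

0.446145 exchanges/day


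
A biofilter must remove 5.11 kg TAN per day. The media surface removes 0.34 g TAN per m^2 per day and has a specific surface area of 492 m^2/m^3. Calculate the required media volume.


A = 5.11*1000 / 0.34 = 15029.412 m^2
V = 15029.412 / 492 = 30.5476

30.5476 m^3


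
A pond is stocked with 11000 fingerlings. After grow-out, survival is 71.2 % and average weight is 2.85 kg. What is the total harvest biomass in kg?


Survivors = 11000 * 71.2/100 = 7832 fish
Harvest biomass = survivors * W_f = 7832 * 2.85 = 22321.2 kg

22321.2 kg


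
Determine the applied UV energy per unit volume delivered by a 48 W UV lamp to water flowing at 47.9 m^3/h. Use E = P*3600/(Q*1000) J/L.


Energy delivered per hour = 48 W * 3600 s = 172800 J/h
Volume treated per hour = 47.9 m^3/h * 1000 = 47900 L/h
dose = 172800 / 47900 = 3.60752 J/L

3.60752 J/L


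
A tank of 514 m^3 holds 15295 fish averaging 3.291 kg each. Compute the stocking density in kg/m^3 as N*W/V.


Total biomass = 15295 fish * 3.291 kg = 50335.845 kg
Density = total biomass / volume = 50335.845 / 514 = 97.9297 kg/m^3

97.9297 kg/m^3


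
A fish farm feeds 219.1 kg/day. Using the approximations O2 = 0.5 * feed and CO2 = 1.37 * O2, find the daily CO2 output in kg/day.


O2 = 219.1 * 0.5 = 109.55
CO2 = 109.55 * 1.37 = 150.0835

150.0835 kg/day
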